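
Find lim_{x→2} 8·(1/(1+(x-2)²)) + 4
Direct substitution at x = 2 gives 12.

Final answer: 12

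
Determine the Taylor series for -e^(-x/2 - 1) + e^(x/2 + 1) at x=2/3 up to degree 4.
(-1 + e^(8/3))·e^(-4/3) + (1 + e^(8/3))·e^(-4/3)·(x - 2/3)/2 + (-1 + e^(8/3))·e^(-4/3)·(x - 2/3)^2/8 + (1 + e^(8/3))·e^(-4/3)·(x - 2/3)^3/48 + (-1 + e^(8/3))·e^(-4/3)·(x - 2/3)^4/384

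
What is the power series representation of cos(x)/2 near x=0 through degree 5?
x^4/48 - x^2/4 + 1/2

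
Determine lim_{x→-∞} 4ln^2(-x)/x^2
This is an ∞/∞ indeterminate form as x → -∞.
Compare growth rates of the dominant terms (exponentials ≫ polynomials ≫ logarithms), or apply L'Hôpital's rule; the quotient → 0.
Limit = 0.

Final answer: 0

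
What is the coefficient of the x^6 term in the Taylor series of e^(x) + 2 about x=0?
Expand to order 6: e^(x) + 2 = x^6/720 + x^5/120 + x^4/24 + x^3/6 + x^2/2 + x + 3 + O(x^7).
The coefficient of x^6 is 1/720.

Final answer: 1/720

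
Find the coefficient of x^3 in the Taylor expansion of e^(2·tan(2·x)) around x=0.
Expand to order 3: e^(2·tan(2·x)) = 16·x^3 + 8·x^2 + 4·x + 1 + O(x^4).
The coefficient of x^3 is 16.

Final answer: 16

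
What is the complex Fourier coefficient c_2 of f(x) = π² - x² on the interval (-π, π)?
Compute the real Fourier coefficients first: a_2 = -1, b_2 = 0.
Then c_2 = (a_2 − i·b_2)/2 = -1/2.

Final answer: -1/2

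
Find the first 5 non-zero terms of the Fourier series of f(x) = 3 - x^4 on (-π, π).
(-48 + 8·π^2)·cos(x) + (3 - 2·π^2)·cos(2·x) + (-16/27 + 8·π^2/9)·cos(3·x) + (3/16 - π^2/2)·cos(4·x) - π^4/5 + 3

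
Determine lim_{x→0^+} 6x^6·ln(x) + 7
The product is a 0·∞ indeterminate form at x → 0⁺.
Rewrite the product as 6·ln(x) / x^(-6) and apply L'Hôpital, or use the standard hierarchy x^(-6) ≫ |ln x| as x → 0⁺.
The indeterminate product → 0, so the limit = 7.

Final answer: 7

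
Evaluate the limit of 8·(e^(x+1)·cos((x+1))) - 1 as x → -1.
Direct substitution at x = -1 gives 7.

Final answer: 7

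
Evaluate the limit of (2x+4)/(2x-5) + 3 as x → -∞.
Evaluate the dominant behaviour as x → -∞; each term tends to a finite value or vanishes.
Limit = 4.

Final answer: 4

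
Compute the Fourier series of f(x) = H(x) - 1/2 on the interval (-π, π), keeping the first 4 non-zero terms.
2·sin(x)/π + 2·sin(3·x)/(3·π) + 2·sin(5·x)/(5·π) + 2·sin(7·x)/(7·π)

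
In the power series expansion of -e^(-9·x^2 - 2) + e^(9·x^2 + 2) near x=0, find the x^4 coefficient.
Expand to order 4: -e^(-9·x^2 - 2) + e^(9·x^2 + 2) = x^4·(-81·e^(-2)/2 + 81·e^(2)/2) + x^2·(9·e^(-2) + 9·e^(2)) - e^(-2) + e^(2) + O(x^5).
The coefficient of x^4 is -81·e^(-2)/2 + 81·e^(2)/2.

Final answer: -81·e^(-2)/2 + 81·e^(2)/2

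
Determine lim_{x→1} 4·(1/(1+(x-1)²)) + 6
Direct substitution at x = 1 gives 10.

Final answer: 10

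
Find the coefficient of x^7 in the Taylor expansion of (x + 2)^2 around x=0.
Expand to order 7: (x + 2)^2 = x^2 + 4·x + 4 + O(x^8).
The coefficient of x^7 is 0.

Final answer: 0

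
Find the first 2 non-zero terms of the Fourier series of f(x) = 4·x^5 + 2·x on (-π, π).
(-160·π^2 + 8·π^4 + 964)·sin(x) + (-4·π^4 - 32 + 20·π^2)·sin(2·x)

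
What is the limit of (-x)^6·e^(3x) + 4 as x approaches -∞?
The product is a 0·∞ indeterminate form at x → -∞.
Rewrite the product as (-x)^6 / e^(-3x) (an ∞/∞ form) and apply L'Hôpital, or use the standard hierarchy e^(3|x|) ≫ |(-x)^6| as x → -∞.
The indeterminate product → 0, so the limit = 4.

Final answer: 4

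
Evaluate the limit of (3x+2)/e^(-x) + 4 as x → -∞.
The quotient is an ∞/∞ indeterminate form as x → -∞.
Compare growth rates of the dominant terms (exponentials ≫ polynomials ≫ logarithms), or apply L'Hôpital's rule; the quotient → 0.
Adding the constant: 0 + 4 = 4. Limit = 4.

Final answer: 4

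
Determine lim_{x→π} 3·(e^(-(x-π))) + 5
Direct substitution at x = π gives 8.

Final answer: 8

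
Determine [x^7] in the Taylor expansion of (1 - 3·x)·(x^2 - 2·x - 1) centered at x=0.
Expand to order 7: (1 - 3·x)·(x^2 - 2·x - 1) = -3·x^3 + 7·x^2 + x - 1 + O(x^8).
The coefficient of x^7 is 0.

Final answer: 0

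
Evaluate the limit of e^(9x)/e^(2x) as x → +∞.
This is an ∞/∞ indeterminate form as x → +∞.
Rewrite e^(9x)/e^(2x) = e^((9−2)x) = e^(7x); the exponent coefficient is 7 > 0 so e^(7x) → ∞.
Limit = ∞.

Final answer: ∞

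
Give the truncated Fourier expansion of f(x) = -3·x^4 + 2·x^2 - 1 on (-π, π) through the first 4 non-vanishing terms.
(-152 + 24·π^2)·cos(x) + (11 - 6·π^2)·cos(2·x) + (-8/3 + 8·π^2/3)·cos(3·x) - 3·π^4/5 - 1 + 2·π^2/3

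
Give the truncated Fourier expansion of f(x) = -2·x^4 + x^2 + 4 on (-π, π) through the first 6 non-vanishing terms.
(-100 + 16·π^2)·cos(x) + (7 - 4·π^2)·cos(2·x) + (-44/27 + 16·π^2/9)·cos(3·x) + (5/8 - π^2)·cos(4·x) + (-196/625 + 16·π^2/25)·cos(5·x) - 2·π^4/5 + π^2/3 + 4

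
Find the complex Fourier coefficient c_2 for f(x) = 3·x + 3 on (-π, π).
Compute the real Fourier coefficients first: a_2 = 0, b_2 = -3.
Then c_2 = (a_2 − i·b_2)/2 = 3·i/2.

Final answer: 3·i/2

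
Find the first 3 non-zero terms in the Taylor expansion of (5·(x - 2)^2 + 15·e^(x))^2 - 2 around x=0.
900·x^2 - 350·x + 1223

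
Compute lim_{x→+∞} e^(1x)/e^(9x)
This is an ∞/∞ indeterminate form as x → +∞.
Rewrite e^(1x)/e^(9x) = e^((1−9)x) = e^(-8x); the exponent coefficient is -8 < 0 so e^(-8x) → 0.
Limit = 0.

Final answer: 0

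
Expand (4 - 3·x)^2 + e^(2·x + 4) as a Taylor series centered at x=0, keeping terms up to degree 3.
4·x^3·e^(4)/3 + x^2·(9 + 2·e^(4)) + x·(-24 + 2·e^(4)) + 16 + e^(4)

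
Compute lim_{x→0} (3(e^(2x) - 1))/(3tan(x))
Both numerator and denominator → 0 as x → 0; this is a 0/0 indeterminate form.
Expand each to leading order near x = 0: numerator ~ 6·x, denominator ~ 3·x.
The limit of the ratio is 2.

Final answer: 2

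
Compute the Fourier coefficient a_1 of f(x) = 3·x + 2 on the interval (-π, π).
a_1 = (1/π) ∫_{-π}^{π} f(x)·cos(1x) dx.
Evaluate the integral (use parity and integration by parts as needed): a_1 = 0.

Final answer: 0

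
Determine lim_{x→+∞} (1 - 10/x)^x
As x → +∞: this is the defining limit (1 - 10/x)^x → e^(-10).
Limit = e^(-10).

Final answer: e^(-10)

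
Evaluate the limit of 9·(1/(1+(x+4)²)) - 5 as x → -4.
Direct substitution at x = -4 gives 4.

Final answer: 4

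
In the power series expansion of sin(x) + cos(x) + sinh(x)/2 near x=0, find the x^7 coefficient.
Expand to order 7: sin(x) + cos(x) + sinh(x)/2 = -x^7/10080 - x^6/720 + x^5/80 + x^4/24 - x^3/12 - x^2/2 + 3·x/2 + 1 + O(x^8).
The coefficient of x^7 is -1/10080.

Final answer: -1/10080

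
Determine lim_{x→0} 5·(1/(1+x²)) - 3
Direct substitution at x = 0 gives 2.

Final answer: 2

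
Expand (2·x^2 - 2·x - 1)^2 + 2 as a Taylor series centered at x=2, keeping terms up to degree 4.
11 + 36·(x - 2) + 48·(x - 2)^2 + 24·(x - 2)^3 + 4·(x - 2)^4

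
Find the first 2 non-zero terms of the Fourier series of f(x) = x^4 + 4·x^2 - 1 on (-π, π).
(32 - 8·π^2)·cos(x) - 1 + 4·π^2/3 + π^4/5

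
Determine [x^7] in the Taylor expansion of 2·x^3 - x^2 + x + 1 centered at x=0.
Expand to order 7: 2·x^3 - x^2 + x + 1 = 2·x^3 - x^2 + x + 1 + O(x^8).
The coefficient of x^7 is 0.

Final answer: 0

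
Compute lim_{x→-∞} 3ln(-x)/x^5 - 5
The quotient is an ∞/∞ indeterminate form as x → -∞.
Compare growth rates of the dominant terms (exponentials ≫ polynomials ≫ logarithms), or apply L'Hôpital's rule; the quotient → 0.
Adding the constant: 0 - 5 = -5. Limit = -5.

Final answer: -5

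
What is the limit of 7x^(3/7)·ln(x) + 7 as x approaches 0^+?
The product is a 0·∞ indeterminate form at x → 0⁺.
Rewrite the product as 7·ln(x) / x^(-3/7) and apply L'Hôpital, or use the standard hierarchy x^(-3/7) ≫ |ln x| as x → 0⁺.
The indeterminate product → 0, so the limit = 7.

Final answer: 7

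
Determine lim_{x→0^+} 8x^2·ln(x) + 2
The product is a 0·∞ indeterminate form at x → 0⁺.
Rewrite the product as 8·ln(x) / x^(-2) and apply L'Hôpital, or use the standard hierarchy x^(-2) ≫ |ln x| as x → 0⁺.
The indeterminate product → 0, so the limit = 2.

Final answer: 2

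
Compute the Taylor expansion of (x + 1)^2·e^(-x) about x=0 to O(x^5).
5·x^4/24 - x^3/6 - x^2/2 + x + 1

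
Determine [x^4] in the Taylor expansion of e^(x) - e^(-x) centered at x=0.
Expand to order 4: e^(x) - e^(-x) = x^3/3 + 2·x + O(x^5).
The coefficient of x^4 is 0.

Final answer: 0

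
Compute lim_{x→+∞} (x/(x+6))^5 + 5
As x → +∞: x/(x+6) = 1/(1 + 6/x) → 1, and the 5th power of a limit-1 base also → 1; with the additive constant, 1 + 5 = 6.
Limit = 6.

Final answer: 6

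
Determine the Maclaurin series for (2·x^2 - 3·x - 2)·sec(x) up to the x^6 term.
89·x^6/360 - 5·x^5/8 + 7·x^4/12 - 3·x^3/2 + x^2 - 3·x - 2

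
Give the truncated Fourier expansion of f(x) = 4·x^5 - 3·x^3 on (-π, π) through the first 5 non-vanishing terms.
(-166·π^2 + 8·π^4 + 996)·sin(x) + (-4·π^4 - 69/2 + 23·π^2)·sin(2·x) + (-214·π^2/27 + 428/81 + 8·π^4/3)·sin(3·x) + (-2·π^4 - 3/2 + 4·π^2)·sin(4·x) + (-62·π^2/25 + 372/625 + 8·π^4/5)·sin(5·x)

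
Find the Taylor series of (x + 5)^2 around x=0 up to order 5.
x^2 + 10·x + 25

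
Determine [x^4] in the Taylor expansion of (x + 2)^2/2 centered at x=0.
Expand to order 4: (x + 2)^2/2 = x^2/2 + 2·x + 2 + O(x^5).
The coefficient of x^4 is 0.

Final answer: 0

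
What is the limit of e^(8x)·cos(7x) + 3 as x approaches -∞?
Evaluate the dominant behaviour as x → -∞; each term tends to a finite value or vanishes.
Limit = 3.

Final answer: 3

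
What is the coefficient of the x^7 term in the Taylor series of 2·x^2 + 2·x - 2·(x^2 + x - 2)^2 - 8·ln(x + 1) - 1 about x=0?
Expand to order 7: 2·x^2 + 2·x - 2·(x^2 + x - 2)^2 - 8·ln(x + 1) - 1 = -8·x^7/7 + 4·x^6/3 - 8·x^5/5 - 20·x^3/3 + 12·x^2 + 2·x - 9 + O(x^8).
The coefficient of x^7 is -8/7.

Final answer: -8/7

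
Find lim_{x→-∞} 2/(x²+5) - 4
Evaluate the dominant behaviour as x → -∞; each term tends to a finite value or vanishes.
Limit = -4.

Final answer: -4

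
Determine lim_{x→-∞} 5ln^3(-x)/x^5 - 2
The quotient is an ∞/∞ indeterminate form as x → -∞.
Compare growth rates of the dominant terms (exponentials ≫ polynomials ≫ logarithms), or apply L'Hôpital's rule; the quotient → 0.
Adding the constant: 0 - 2 = -2. Limit = -2.

Final answer: -2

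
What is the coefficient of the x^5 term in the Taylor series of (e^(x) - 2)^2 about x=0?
Expand to order 5: (e^(x) - 2)^2 = 7·x^5/30 + x^4/2 + 2·x^3/3 - 2·x + 1 + O(x^6).
The coefficient of x^5 is 7/30.

Final answer: 7/30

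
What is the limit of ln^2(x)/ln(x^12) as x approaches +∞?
This is an ∞/∞ indeterminate form as x → +∞.
Write ln(x^12) = 12·ln(x), reducing the quotient to ln(x)/12 → ∞.
Limit = ∞.

Final answer: ∞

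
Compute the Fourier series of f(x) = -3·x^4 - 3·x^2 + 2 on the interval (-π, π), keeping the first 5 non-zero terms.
(-132 + 24·π^2)·cos(x) + (6 - 6·π^2)·cos(2·x) + (-4/9 + 8·π^2/3)·cos(3·x) + (-3·π^2/2 - 3/16)·cos(4·x) - 3·π^4/5 - π^2 + 2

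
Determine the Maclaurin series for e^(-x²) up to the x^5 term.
x^4/2 - x^2 + 1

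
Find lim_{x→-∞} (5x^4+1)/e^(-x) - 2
The quotient is an ∞/∞ indeterminate form as x → -∞.
Compare growth rates of the dominant terms (exponentials ≫ polynomials ≫ logarithms), or apply L'Hôpital's rule; the quotient → 0.
Adding the constant: 0 - 2 = -2. Limit = -2.

Final answer: -2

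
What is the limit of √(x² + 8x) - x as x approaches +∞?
This is an ∞ − ∞ indeterminate form.
Multiply and divide by the conjugate √(x²+8x) + x; the x² terms cancel, leaving (8x)/(√(x²+8x)+x) → 8/2 = 4.
Limit = 4.

Final answer: 4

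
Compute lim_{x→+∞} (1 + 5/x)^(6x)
As x → +∞: write (1 + 5/x)^(6x) = ((1 + 5/x)^x)^6 → (e^5)^6 = e^30.
Limit = e^(30).

Final answer: e^(30)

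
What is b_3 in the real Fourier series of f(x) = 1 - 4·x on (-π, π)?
b_3 = (1/π) ∫_{-π}^{π} f(x)·sin(3x) dx.
Evaluate the integral (use parity and integration by parts as needed): b_3 = -8/3.

Final answer: -8/3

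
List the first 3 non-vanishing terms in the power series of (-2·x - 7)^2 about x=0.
4·x^2 + 28·x + 49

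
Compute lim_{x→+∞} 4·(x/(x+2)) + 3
Evaluate the dominant behaviour as x → +∞; each term tends to a finite value or vanishes.
Limit = 7.

Final answer: 7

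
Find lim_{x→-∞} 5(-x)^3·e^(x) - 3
The product is a 0·∞ indeterminate form at x → -∞.
Rewrite the product as 5(-x)^3 / e^(-x) (an ∞/∞ form) and apply L'Hôpital, or use the standard hierarchy e^(|x|) ≫ |(-x)^3| as x → -∞.
The indeterminate product → 0, so the limit = -3.

Final answer: -3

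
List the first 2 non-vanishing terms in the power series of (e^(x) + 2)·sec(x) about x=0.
x + 3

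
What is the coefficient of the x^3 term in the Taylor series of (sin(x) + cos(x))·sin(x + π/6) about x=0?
Expand to order 3: (sin(x) + cos(x))·sin(x + π/6) = x^3·(-√(3)/3 - 1/3) + x^2·(-1/2 + √(3)/2) + x·(1/2 + √(3)/2) + 1/2 + O(x^4).
The coefficient of x^3 is -√(3)/3 - 1/3.

Final answer: -√(3)/3 - 1/3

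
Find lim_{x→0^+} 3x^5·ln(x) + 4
The product is a 0·∞ indeterminate form at x → 0⁺.
Rewrite the product as 3·ln(x) / x^(-5) and apply L'Hôpital, or use the standard hierarchy x^(-5) ≫ |ln x| as x → 0⁺.
The indeterminate product → 0, so the limit = 4.

Final answer: 4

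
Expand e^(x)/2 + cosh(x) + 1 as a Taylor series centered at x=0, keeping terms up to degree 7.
x^7/10080 + x^6/480 + x^5/240 + x^4/16 + x^3/12 + 3·x^2/4 + x/2 + 5/2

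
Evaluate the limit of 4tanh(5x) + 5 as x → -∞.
Evaluate the dominant behaviour as x → -∞; each term tends to a finite value or vanishes.
Limit = 1.

Final answer: 1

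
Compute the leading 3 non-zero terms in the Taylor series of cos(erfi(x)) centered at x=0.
x^4·(-4/(3·π) + 2/(3·π^2)) - 2·x^2/π + 1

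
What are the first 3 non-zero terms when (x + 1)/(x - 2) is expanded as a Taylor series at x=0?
-3·x^2/8 - 3·x/4 - 1/2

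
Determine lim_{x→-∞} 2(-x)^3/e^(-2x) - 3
The quotient is an ∞/∞ indeterminate form as x → -∞.
Compare growth rates of the dominant terms (exponentials ≫ polynomials ≫ logarithms), or apply L'Hôpital's rule; the quotient → 0.
Adding the constant: 0 - 3 = -3. Limit = -3.

Final answer: -3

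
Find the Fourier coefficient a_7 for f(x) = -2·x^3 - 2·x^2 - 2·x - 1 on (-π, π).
a_7 = (1/π) ∫_{-π}^{π} f(x)·cos(7x) dx.
Evaluate the integral (use parity and integration by parts as needed): a_7 = 8/49.

Final answer: 8/49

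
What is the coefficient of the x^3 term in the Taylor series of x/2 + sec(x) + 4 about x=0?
Expand to order 3: x/2 + sec(x) + 4 = x^2/2 + x/2 + 5 + O(x^4).
The coefficient of x^3 is 0.

Final answer: 0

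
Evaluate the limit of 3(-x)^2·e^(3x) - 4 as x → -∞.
The product is a 0·∞ indeterminate form at x → -∞.
Rewrite the product as 3(-x)^2 / e^(-3x) (an ∞/∞ form) and apply L'Hôpital, or use the standard hierarchy e^(3|x|) ≫ |(-x)^2| as x → -∞.
The indeterminate product → 0, so the limit = -4.

Final answer: -4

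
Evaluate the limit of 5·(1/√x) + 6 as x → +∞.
Evaluate the dominant behaviour as x → +∞; each term tends to a finite value or vanishes.
Limit = 6.

Final answer: 6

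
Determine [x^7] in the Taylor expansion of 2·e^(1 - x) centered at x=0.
Expand to order 7: 2·e^(1 - x) = -e·x^7/2520 + e·x^6/360 - e·x^5/60 + e·x^4/12 - e·x^3/3 + e·x^2 - 2·e·x + 2·e + O(x^8).
The coefficient of x^7 is -e/2520.

Final answer: -e/2520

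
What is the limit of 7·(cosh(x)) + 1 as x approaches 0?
Direct substitution at x = 0 gives 8.

Final answer: 8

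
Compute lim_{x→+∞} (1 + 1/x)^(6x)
As x → +∞: write (1 + 1/x)^(6x) = ((1 + 1/x)^x)^6 → (e^1)^6 = e^6.
Limit = e^(6).

Final answer: e^(6)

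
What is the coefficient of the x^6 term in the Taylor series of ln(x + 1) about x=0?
Expand to order 6: ln(x + 1) = -x^6/6 + x^5/5 - x^4/4 + x^3/3 - x^2/2 + x + O(x^7).
The coefficient of x^6 is -1/6.

Final answer: -1/6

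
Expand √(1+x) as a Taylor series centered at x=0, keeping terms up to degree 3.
x^3/16 - x^2/8 + x/2 + 1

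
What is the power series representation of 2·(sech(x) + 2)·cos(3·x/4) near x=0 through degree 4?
2387·x^4/3072 - 43·x^2/16 + 6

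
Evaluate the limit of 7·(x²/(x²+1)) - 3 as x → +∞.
Evaluate the dominant behaviour as x → +∞; each term tends to a finite value or vanishes.
Limit = 4.

Final answer: 4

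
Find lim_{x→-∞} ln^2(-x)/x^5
This is an ∞/∞ indeterminate form as x → -∞.
Compare growth rates of the dominant terms (exponentials ≫ polynomials ≫ logarithms), or apply L'Hôpital's rule; the quotient → 0.
Limit = 0.

Final answer: 0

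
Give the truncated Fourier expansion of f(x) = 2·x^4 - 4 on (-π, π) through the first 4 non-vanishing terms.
(96 - 16·π^2)·cos(x) + (-6 + 4·π^2)·cos(2·x) + (32/27 - 16·π^2/9)·cos(3·x) - 4 + 2·π^4/5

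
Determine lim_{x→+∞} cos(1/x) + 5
Evaluate the dominant behaviour as x → +∞; each term tends to a finite value or vanishes.
Limit = 6.

Final answer: 6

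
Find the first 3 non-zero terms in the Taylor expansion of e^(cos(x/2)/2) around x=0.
5·x^4·e^(1/2)/1536 - x^2·e^(1/2)/16 + e^(1/2)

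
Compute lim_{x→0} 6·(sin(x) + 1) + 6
Direct substitution at x = 0 gives 12.

Final answer: 12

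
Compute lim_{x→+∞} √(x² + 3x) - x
This is an ∞ − ∞ indeterminate form.
Multiply and divide by the conjugate √(x²+3x) + x; the x² terms cancel, leaving (3x)/(√(x²+3x)+x) → 3/2.
Limit = 3/2.

Final answer: 3/2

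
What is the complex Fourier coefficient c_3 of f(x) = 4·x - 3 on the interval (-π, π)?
Compute the real Fourier coefficients first: a_3 = 0, b_3 = 8/3.
Then c_3 = (a_3 − i·b_3)/2 = -4·i/3.

Final answer: -4·i/3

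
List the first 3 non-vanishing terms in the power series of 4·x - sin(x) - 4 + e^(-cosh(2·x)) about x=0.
-2·x^2·e^(-1) + 3·x - 4 + e^(-1)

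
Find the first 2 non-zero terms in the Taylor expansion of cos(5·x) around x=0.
1 - 25·x^2/2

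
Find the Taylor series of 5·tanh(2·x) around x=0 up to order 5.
64·x^5/3 - 40·x^3/3 + 10·x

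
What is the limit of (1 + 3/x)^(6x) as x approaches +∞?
As x → +∞: write (1 + 3/x)^(6x) = ((1 + 3/x)^x)^6 → (e^3)^6 = e^18.
Limit = e^(18).

Final answer: e^(18)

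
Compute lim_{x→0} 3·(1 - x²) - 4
Direct substitution at x = 0 gives -1.

Final answer: -1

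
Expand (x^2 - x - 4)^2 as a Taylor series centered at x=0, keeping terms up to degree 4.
x^4 - 2·x^3 - 7·x^2 + 8·x + 16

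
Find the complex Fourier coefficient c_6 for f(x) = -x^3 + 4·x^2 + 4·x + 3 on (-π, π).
Compute the real Fourier coefficients first: a_6 = 4/9, b_6 = -25/18 + π^2/3.
Then c_6 = (a_6 − i·b_6)/2 = 2/9 - i·π^2/6 + 25·i/36.

Final answer: 2/9 - i·π^2/6 + 25·i/36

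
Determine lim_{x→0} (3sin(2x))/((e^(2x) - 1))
Both numerator and denominator → 0 as x → 0; this is a 0/0 indeterminate form.
Expand each to leading order near x = 0: numerator ~ 6·x, denominator ~ 2·x.
The limit of the ratio is 3.

Final answer: 3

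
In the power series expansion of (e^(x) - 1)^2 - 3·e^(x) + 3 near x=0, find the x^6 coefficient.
Expand to order 6: (e^(x) - 1)^2 - 3·e^(x) + 3 = 59·x^6/720 + 9·x^5/40 + 11·x^4/24 + x^3/2 - x^2/2 - 3·x + O(x^7).
The coefficient of x^6 is 59/720.

Final answer: 59/720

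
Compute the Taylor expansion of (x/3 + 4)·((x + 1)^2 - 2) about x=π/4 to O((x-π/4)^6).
-4 + π^3/192 + 7·π^2/24 + 23·π/12 + (π^2/16 + 7·π/3 + 23/3)·(x - π/4) + (π/4 + 14/3)·(x - π/4)^2 + (x - π/4)^3/3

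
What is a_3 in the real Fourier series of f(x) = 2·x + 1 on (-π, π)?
a_3 = (1/π) ∫_{-π}^{π} f(x)·cos(3x) dx.
Evaluate the integral (use parity and integration by parts as needed): a_3 = 0.

Final answer: 0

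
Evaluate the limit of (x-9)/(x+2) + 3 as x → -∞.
Evaluate the dominant behaviour as x → -∞; each term tends to a finite value or vanishes.
Limit = 4.

Final answer: 4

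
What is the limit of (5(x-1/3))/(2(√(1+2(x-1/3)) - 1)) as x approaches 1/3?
Both numerator and denominator → 0 as x → 1/3; this is a 0/0 indeterminate form.
Expand each to leading order near x = 1/3: numerator ~ 5·(x - 1/3), denominator ~ 2·(x - 1/3).
The limit of the ratio is 5/2.

Final answer: 5/2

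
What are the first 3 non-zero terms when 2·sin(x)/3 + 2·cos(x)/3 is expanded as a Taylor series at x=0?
-x^2/3 + 2·x/3 + 2/3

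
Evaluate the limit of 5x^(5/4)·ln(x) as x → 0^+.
This is a 0·∞ indeterminate form at x → 0⁺.
Rewrite the product as 5·ln(x) / x^(-5/4) and apply L'Hôpital, or use the standard hierarchy x^(-5/4) ≫ |ln x| as x → 0⁺.
The indeterminate product → 0, so the limit = 0.

Final answer: 0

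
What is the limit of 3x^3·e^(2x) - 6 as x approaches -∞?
The product is a 0·∞ indeterminate form at x → -∞.
Rewrite the product as 3x^3 / e^(-2x) (an ∞/∞ form) and apply L'Hôpital, or use the standard hierarchy e^(2|x|) ≫ |x^3| as x → -∞.
The indeterminate product → 0, so the limit = -6.

Final answer: -6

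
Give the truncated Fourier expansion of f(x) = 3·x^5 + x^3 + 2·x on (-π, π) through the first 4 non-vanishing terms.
(-118·π^2 + 6·π^4 + 712)·sin(x) + (-3·π^4 - 23 + 14·π^2)·sin(2·x) + (-34·π^2/9 + 104/27 + 2·π^4)·sin(3·x) + (-3·π^4/2 - 97/64 + 11·π^2/8)·sin(4·x)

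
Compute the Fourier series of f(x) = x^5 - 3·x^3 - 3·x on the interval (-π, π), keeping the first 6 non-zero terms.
(-46·π^2 + 2·π^4 + 270)·sin(x) + (-π^4 - 9 + 8·π^2)·sin(2·x) + (-94·π^2/27 + 26/81 + 2·π^4/3)·sin(3·x) + (-π^4/2 + 45/64 + 17·π^2/8)·sin(4·x) + (-38·π^2/25 - 522/625 + 2·π^4/5)·sin(5·x) + (-π^4/3 + 65/81 + 32·π^2/27)·sin(6·x)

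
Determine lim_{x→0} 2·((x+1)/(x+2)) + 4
Direct substitution at x = 0 gives 5.

Final answer: 5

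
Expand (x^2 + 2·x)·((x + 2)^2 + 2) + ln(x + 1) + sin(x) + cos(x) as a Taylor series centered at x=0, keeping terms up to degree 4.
19·x^4/24 + 37·x^3/6 + 13·x^2 + 14·x + 1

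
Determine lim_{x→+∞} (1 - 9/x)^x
As x → +∞: this is the defining limit (1 - 9/x)^x → e^(-9).
Limit = e^(-9).

Final answer: e^(-9)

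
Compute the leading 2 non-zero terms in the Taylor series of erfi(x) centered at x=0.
2·x^3/(3·√(π)) + 2·x/√(π)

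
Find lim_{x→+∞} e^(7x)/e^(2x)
This is an ∞/∞ indeterminate form as x → +∞.
Rewrite e^(7x)/e^(2x) = e^((7−2)x) = e^(5x); the exponent coefficient is 5 > 0 so e^(5x) → ∞.
Limit = ∞.

Final answer: ∞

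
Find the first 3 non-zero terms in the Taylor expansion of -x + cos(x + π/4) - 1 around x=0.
-√(2)·x^2/4 + x·(-1 - √(2)/2) - 1 + √(2)/2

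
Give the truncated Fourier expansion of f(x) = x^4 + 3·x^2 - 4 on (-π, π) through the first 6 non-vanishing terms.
(36 - 8·π^2)·cos(x) + 2·π^2·cos(2·x) + (-8·π^2/9 - 20/27)·cos(3·x) + (9/16 + π^2/2)·cos(4·x) + (-8·π^2/25 - 252/625)·cos(5·x) - 4 + π^2 + π^4/5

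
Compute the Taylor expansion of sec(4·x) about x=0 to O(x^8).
15616·x^6/45 + 160·x^4/3 + 8·x^2 + 1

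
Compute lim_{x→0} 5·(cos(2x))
Direct substitution at x = 0 gives 5.

Final answer: 5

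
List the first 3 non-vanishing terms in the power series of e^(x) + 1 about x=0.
x^2/2 + x + 2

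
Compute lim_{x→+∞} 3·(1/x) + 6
Evaluate the dominant behaviour as x → +∞; each term tends to a finite value or vanishes.
Limit = 6.

Final answer: 6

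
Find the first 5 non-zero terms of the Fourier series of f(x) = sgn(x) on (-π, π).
4·sin(x)/π + 4·sin(3·x)/(3·π) + 4·sin(5·x)/(5·π) + 4·sin(7·x)/(7·π) + 4·sin(9·x)/(9·π)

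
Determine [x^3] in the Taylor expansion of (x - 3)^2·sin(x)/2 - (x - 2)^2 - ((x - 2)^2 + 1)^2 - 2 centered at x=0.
Expand to order 3: (x - 3)^2·sin(x)/2 - (x - 2)^2 - ((x - 2)^2 + 1)^2 - 2 = 31·x^3/4 - 30·x^2 + 97·x/2 - 31 + O(x^4).
The coefficient of x^3 is 31/4.

Final answer: 31/4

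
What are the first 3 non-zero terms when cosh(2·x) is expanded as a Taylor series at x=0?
2·x^4/3 + 2·x^2 + 1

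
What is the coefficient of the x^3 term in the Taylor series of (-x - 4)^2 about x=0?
Expand to order 3: (-x - 4)^2 = x^2 + 8·x + 16 + O(x^4).
The coefficient of x^3 is 0.

Final answer: 0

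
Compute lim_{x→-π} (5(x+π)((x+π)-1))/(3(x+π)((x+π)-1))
Both numerator and denominator → 0 as x → -π; this is a 0/0 indeterminate form.
Expand each to leading order near x = -π: numerator ~ -5·(x + π), denominator ~ -3·(x + π).
The limit of the ratio is 5/3.

Final answer: 5/3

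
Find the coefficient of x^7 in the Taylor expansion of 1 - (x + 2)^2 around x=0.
Expand to order 7: 1 - (x + 2)^2 = -x^2 - 4·x - 3 + O(x^8).
The coefficient of x^7 is 0.

Final answer: 0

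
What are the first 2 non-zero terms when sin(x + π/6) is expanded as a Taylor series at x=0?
√(3)·x/2 + 1/2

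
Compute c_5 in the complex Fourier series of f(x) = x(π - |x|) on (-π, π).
Compute the real Fourier coefficients first: a_5 = 0, b_5 = 8/(125·π).
Then c_5 = (a_5 − i·b_5)/2 = -4·i/(125·π).

Final answer: -4·i/(125·π)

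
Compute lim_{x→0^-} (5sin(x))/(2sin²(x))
Both numerator and denominator → 0 as x → 0^-; this is a 0/0 indeterminate form.
Expand each to leading order near x = 0: numerator ~ 5·x, denominator ~ 2·x^2.
The limit of the ratio is -∞.

Final answer: -∞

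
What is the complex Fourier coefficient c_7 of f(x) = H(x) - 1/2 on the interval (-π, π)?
Compute the real Fourier coefficients first: a_7 = 0, b_7 = 2/(7·π).
Then c_7 = (a_7 − i·b_7)/2 = -i/(7·π).

Final answer: -i/(7·π)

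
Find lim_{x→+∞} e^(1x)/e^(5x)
This is an ∞/∞ indeterminate form as x → +∞.
Rewrite e^(1x)/e^(5x) = e^((1−5)x) = e^(-4x); the exponent coefficient is -4 < 0 so e^(-4x) → 0.
Limit = 0.

Final answer: 0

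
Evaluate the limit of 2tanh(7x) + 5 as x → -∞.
Evaluate the dominant behaviour as x → -∞; each term tends to a finite value or vanishes.
Limit = 3.

Final answer: 3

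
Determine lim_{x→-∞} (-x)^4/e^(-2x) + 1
The quotient is an ∞/∞ indeterminate form as x → -∞.
Compare growth rates of the dominant terms (exponentials ≫ polynomials ≫ logarithms), or apply L'Hôpital's rule; the quotient → 0.
Adding the constant: 0 + 1 = 1. Limit = 1.

Final answer: 1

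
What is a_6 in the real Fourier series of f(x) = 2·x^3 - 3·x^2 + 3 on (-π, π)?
a_6 = (1/π) ∫_{-π}^{π} f(x)·cos(6x) dx.
Evaluate the integral (use parity and integration by parts as needed): a_6 = -1/3.

Final answer: -1/3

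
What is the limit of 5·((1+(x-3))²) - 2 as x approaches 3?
Direct substitution at x = 3 gives 3.

Final answer: 3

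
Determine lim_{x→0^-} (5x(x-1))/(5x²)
Both numerator and denominator → 0 as x → 0^-; this is a 0/0 indeterminate form.
Expand each to leading order near x = 0: numerator ~ -5·x, denominator ~ 5·x^2.
The limit of the ratio is ∞.

Final answer: ∞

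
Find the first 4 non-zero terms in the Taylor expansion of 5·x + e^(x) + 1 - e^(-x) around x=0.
x^5/60 + x^3/3 + 7·x + 1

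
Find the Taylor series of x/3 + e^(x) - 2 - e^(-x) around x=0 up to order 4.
x^3/3 + 7·x/3 - 2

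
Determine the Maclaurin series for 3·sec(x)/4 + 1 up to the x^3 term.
3·x^2/8 + 7/4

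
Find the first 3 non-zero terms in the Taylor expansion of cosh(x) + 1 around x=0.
x^4/24 + x^2/2 + 2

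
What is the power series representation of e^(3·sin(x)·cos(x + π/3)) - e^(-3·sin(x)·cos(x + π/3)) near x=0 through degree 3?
-7·x^3/8 - 3·√(3)·x^2 + 3·x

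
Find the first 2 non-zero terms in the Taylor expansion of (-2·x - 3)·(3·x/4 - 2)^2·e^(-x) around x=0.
13·x - 12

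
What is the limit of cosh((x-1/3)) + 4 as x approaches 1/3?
Direct substitution at x = 1/3 gives 5.

Final answer: 5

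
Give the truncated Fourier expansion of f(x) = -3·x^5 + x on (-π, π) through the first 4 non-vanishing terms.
(-718 - 6·π^4 + 120·π^2)·sin(x) + (-15·π^2 + 43/2 + 3·π^4)·sin(2·x) + (-2·π^4 - 62/27 + 40·π^2/9)·sin(3·x) + (-15·π^2/8 + 13/64 + 3·π^4/2)·sin(4·x)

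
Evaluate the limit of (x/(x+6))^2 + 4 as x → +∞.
As x → +∞: x/(x+6) = 1/(1 + 6/x) → 1, and the 2nd power of a limit-1 base also → 1; with the additive constant, 1 + 4 = 5.
Limit = 5.

Final answer: 5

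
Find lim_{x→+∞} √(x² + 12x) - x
As x → +∞: multiply by the conjugate to get (12x)/(√(x²+12x)+x); the denominator ~ 2x, so the limit is 12/2 = 6.
Limit = 6.

Final answer: 6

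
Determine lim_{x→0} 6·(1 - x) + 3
Direct substitution at x = 0 gives 9.

Final answer: 9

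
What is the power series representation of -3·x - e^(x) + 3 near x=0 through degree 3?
-x^3/6 - x^2/2 - 4·x + 2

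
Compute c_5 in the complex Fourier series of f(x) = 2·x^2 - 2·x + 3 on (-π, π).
Compute the real Fourier coefficients first: a_5 = -8/25, b_5 = -4/5.
Then c_5 = (a_5 − i·b_5)/2 = -4/25 + 2·i/5.

Final answer: -4/25 + 2·i/5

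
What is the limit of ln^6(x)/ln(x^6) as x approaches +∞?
This is an ∞/∞ indeterminate form as x → +∞.
Write ln(x^6) = 6·ln(x), reducing the quotient to ln^5(x)/6 → ∞.
Limit = ∞.

Final answer: ∞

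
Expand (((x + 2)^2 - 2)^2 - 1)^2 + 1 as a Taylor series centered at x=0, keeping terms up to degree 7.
16·x^7 + 104·x^6 + 352·x^5 + 662·x^4 + 688·x^3 + 376·x^2 + 96·x + 10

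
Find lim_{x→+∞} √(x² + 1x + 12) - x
This is an ∞ − ∞ indeterminate form.
Multiply and divide by the conjugate √(x²+1x + 12) + x; the x² terms cancel, leaving (1x + 12)/(√(x²+1x + 12)+x) → 1/2.
Limit = 1/2.

Final answer: 1/2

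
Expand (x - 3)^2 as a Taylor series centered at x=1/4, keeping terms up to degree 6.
121/16 - 11·(x - 1/4)/2 + (x - 1/4)^2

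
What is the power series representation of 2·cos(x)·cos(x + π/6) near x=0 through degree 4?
√(3)·x^4/3 + 2·x^3/3 - √(3)·x^2 - x + √(3)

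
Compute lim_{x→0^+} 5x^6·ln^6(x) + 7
The product is a 0·∞ indeterminate form at x → 0⁺.
Rewrite the product as 5·ln^6(x) / x^(-6) and apply L'Hôpital, or use the standard hierarchy x^(-6) ≫ |ln x|^6 as x → 0⁺.
The indeterminate product → 0, so the limit = 7.

Final answer: 7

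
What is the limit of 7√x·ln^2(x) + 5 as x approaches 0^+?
The product is a 0·∞ indeterminate form at x → 0⁺.
Rewrite the product as 7·ln^2(x) / x^(-1/2) and apply L'Hôpital, or use the standard hierarchy x^(-1/2) ≫ |ln x|^2 as x → 0⁺.
The indeterminate product → 0, so the limit = 5.

Final answer: 5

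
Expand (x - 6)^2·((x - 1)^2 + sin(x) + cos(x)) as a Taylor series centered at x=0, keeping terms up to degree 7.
x^7/56 - 13·x^6/120 - 11·x^5/30 + 4·x^4 - 13·x^3 + 32·x^2 - 60·x + 72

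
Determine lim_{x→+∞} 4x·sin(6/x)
As x → +∞: let u = 6/x → 0⁺; then 4·x·sin(6/x) = 4·6·sin(u)/u → 4·6·1 = 24.
Limit = 24.

Final answer: 24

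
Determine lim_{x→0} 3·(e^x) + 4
Direct substitution at x = 0 gives 7.

Final answer: 7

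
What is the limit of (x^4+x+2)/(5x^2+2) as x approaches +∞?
This is an ∞/∞ indeterminate form as x → +∞.
Divide numerator and denominator by x^4 and let the lower-order terms vanish; the numerator's degree 4 exceeds the denominator's degree 2, so the quotient diverges.
Limit = ∞.

Final answer: ∞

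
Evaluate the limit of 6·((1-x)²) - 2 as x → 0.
Direct substitution at x = 0 gives 4.

Final answer: 4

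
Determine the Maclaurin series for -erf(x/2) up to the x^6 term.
-x^5/(160·√(π)) + x^3/(12·√(π)) - x/√(π)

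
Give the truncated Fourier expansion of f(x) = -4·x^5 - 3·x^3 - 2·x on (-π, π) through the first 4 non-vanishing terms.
(-928 - 8·π^4 + 154·π^2)·sin(x) + (-17·π^2 + 55/2 + 4·π^4)·sin(2·x) + (-8·π^4/3 - 320/81 + 106·π^2/27)·sin(3·x) + (-π^2 + 11/8 + 2·π^4)·sin(4·x)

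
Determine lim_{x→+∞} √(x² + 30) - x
This is an ∞ − ∞ indeterminate form.
Multiply and divide by the conjugate √(x²+30) + x; the x² terms cancel, leaving 30/(√(x²+30)+x) → 0.
Limit = 0.

Final answer: 0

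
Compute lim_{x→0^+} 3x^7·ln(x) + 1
The product is a 0·∞ indeterminate form at x → 0⁺.
Rewrite the product as 3·ln(x) / x^(-7) and apply L'Hôpital, or use the standard hierarchy x^(-7) ≫ |ln x| as x → 0⁺.
The indeterminate product → 0, so the limit = 1.

Final answer: 1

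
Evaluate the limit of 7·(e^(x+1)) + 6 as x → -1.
Direct substitution at x = -1 gives 13.

Final answer: 13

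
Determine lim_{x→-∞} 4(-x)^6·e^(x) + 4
The product is a 0·∞ indeterminate form at x → -∞.
Rewrite the product as 4(-x)^6 / e^(-x) (an ∞/∞ form) and apply L'Hôpital, or use the standard hierarchy e^(|x|) ≫ |(-x)^6| as x → -∞.
The indeterminate product → 0, so the limit = 4.

Final answer: 4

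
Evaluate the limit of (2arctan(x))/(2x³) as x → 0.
Both numerator and denominator → 0 as x → 0; this is a 0/0 indeterminate form.
Expand each to leading order near x = 0: numerator ~ 2·x, denominator ~ 2·x^3.
The limit of the ratio is ∞.

Final answer: ∞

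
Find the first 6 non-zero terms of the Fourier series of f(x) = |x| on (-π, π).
-4·cos(x)/π - 4·cos(3·x)/(9·π) - 4·cos(5·x)/(25·π) - 4·cos(7·x)/(49·π) - 4·cos(9·x)/(81·π) + π/2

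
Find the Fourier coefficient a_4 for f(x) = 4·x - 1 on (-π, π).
a_4 = (1/π) ∫_{-π}^{π} f(x)·cos(4x) dx.
Evaluate the integral (use parity and integration by parts as needed): a_4 = 0.

Final answer: 0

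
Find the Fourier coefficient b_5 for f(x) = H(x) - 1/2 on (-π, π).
b_5 = (1/π) ∫_{-π}^{π} f(x)·sin(5x) dx.
Evaluate the integral (use parity and integration by parts as needed): b_5 = 2/(5·π).

Final answer: 2/(5·π)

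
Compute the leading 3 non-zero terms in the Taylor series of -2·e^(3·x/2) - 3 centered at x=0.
-9·x^2/4 - 3·x - 5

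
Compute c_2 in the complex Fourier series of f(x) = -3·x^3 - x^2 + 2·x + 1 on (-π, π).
Compute the real Fourier coefficients first: a_2 = -1, b_2 = -13/2 + 3·π^2.
Then c_2 = (a_2 − i·b_2)/2 = -1/2 - 3·i·π^2/2 + 13·i/4.

Final answer: -1/2 - 3·i·π^2/2 + 13·i/4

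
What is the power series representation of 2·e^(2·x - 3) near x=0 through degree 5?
8·x^5·e^(-3)/15 + 4·x^4·e^(-3)/3 + 8·x^3·e^(-3)/3 + 4·x^2·e^(-3) + 4·x·e^(-3) + 2·e^(-3)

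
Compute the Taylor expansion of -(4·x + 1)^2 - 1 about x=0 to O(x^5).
-16·x^2 - 8·x - 2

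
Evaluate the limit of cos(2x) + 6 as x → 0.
Direct substitution at x = 0 gives 7.

Final answer: 7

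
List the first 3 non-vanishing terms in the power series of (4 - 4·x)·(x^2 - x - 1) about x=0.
-4·x^3 + 8·x^2 - 4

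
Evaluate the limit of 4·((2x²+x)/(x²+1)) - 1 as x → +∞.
Evaluate the dominant behaviour as x → +∞; each term tends to a finite value or vanishes.
Limit = 7.

Final answer: 7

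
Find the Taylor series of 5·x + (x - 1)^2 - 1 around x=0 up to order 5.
x^2 + 3·x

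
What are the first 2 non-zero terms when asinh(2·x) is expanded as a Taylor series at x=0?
-4·x^3/3 + 2·x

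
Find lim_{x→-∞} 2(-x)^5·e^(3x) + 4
The product is a 0·∞ indeterminate form at x → -∞.
Rewrite the product as 2(-x)^5 / e^(-3x) (an ∞/∞ form) and apply L'Hôpital, or use the standard hierarchy e^(3|x|) ≫ |(-x)^5| as x → -∞.
The indeterminate product → 0, so the limit = 4.

Final answer: 4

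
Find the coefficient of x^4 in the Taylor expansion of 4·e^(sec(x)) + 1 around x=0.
Expand to order 4: 4·e^(sec(x)) + 1 = 4·e·x^4/3 + 2·e·x^2 + 1 + 4·e + O(x^5).
The coefficient of x^4 is 4·e/3.

Final answer: 4·e/3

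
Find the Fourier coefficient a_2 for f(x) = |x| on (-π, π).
a_2 = (1/π) ∫_{-π}^{π} f(x)·cos(2x) dx.
Evaluate the integral (use parity and integration by parts as needed): a_2 = 0.

Final answer: 0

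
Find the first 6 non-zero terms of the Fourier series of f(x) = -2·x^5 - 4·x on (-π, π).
(-488 - 4·π^4 + 80·π^2)·sin(x) + (-10·π^2 + 19 + 2·π^4)·sin(2·x) + (-4·π^4/3 - 376/81 + 80·π^2/27)·sin(3·x) + (-5·π^2/4 + 79/32 + π^4)·sin(4·x) + (-4·π^4/5 - 1096/625 + 16·π^2/25)·sin(5·x) + (-10·π^2/27 + 113/81 + 2·π^4/3)·sin(6·x)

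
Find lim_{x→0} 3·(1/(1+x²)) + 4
Direct substitution at x = 0 gives 7.

Final answer: 7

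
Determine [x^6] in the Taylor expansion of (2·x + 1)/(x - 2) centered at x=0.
Expand to order 6: (2·x + 1)/(x - 2) = -5·x^6/128 - 5·x^5/64 - 5·x^4/32 - 5·x^3/16 - 5·x^2/8 - 5·x/4 - 1/2 + O(x^7).
The coefficient of x^6 is -5/128.

Final answer: -5/128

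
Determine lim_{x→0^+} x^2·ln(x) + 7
The product is a 0·∞ indeterminate form at x → 0⁺.
Rewrite the product as ln(x) / x^(-2) and apply L'Hôpital, or use the standard hierarchy x^(-2) ≫ |ln x| as x → 0⁺.
The indeterminate product → 0, so the limit = 7.

Final answer: 7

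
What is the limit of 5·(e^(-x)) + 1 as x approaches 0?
Direct substitution at x = 0 gives 6.

Final answer: 6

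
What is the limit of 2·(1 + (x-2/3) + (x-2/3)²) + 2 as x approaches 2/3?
Direct substitution at x = 2/3 gives 4.

Final answer: 4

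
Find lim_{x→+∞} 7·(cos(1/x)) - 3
Evaluate the dominant behaviour as x → +∞; each term tends to a finite value or vanishes.
Limit = 4.

Final answer: 4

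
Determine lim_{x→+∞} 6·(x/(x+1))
Evaluate the dominant behaviour as x → +∞; each term tends to a finite value or vanishes.
Limit = 6.

Final answer: 6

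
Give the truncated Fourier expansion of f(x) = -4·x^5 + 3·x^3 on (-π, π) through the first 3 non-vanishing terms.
(-996 - 8·π^4 + 166·π^2)·sin(x) + (-23·π^2 + 69/2 + 4·π^4)·sin(2·x) + (-8·π^4/3 - 428/81 + 214·π^2/27)·sin(3·x)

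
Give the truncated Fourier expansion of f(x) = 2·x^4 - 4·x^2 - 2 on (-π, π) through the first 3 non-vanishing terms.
(112 - 16·π^2)·cos(x) + (-10 + 4·π^2)·cos(2·x) - 4·π^2/3 - 2 + 2·π^4/5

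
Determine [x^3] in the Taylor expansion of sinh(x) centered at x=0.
Expand to order 3: sinh(x) = x^3/6 + x + O(x^4).
The coefficient of x^3 is 1/6.

Final answer: 1/6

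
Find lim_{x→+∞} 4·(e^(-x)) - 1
Evaluate the dominant behaviour as x → +∞; each term tends to a finite value or vanishes.
Limit = -1.

Final answer: -1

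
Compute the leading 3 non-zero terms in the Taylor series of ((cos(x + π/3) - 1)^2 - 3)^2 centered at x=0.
-19·x^2/4 - 11·√(3)·x/4 + 121/16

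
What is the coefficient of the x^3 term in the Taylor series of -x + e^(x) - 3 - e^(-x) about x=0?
Expand to order 3: -x + e^(x) - 3 - e^(-x) = x^3/3 + x - 3 + O(x^4).
The coefficient of x^3 is 1/3.

Final answer: 1/3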